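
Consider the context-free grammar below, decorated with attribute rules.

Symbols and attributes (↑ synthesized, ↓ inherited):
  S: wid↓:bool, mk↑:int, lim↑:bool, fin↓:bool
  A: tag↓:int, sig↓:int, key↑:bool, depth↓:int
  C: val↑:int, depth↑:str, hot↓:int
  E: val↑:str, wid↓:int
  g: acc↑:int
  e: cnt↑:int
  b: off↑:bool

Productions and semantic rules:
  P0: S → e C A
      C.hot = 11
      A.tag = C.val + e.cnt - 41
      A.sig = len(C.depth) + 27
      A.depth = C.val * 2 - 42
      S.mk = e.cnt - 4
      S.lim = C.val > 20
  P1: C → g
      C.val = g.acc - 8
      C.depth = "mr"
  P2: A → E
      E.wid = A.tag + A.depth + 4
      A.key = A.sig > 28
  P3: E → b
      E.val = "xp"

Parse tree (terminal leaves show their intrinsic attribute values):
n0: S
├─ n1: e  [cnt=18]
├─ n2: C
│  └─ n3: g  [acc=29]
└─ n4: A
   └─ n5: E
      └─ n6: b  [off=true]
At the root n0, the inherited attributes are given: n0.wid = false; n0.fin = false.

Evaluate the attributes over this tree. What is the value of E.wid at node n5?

1. n0.wid = false  [given at root]
2. n0.fin = false  [given at root]
3. n1.cnt = 18  [terminal]
4. n2.hot = 11  [11]
5. n3.acc = 29  [terminal]
6. n2.val = 21  [g.acc - 8]
7. n2.depth = "mr"  ["mr"]
8. n4.tag = -2  [C.val + e.cnt - 41]
9. n4.sig = 29  [len(C.depth) + 27]
10. n4.depth = 0  [C.val * 2 - 42]
11. n5.wid = 2  [A.tag + A.depth + 4]
12. n6.off = true  [terminal]
13. n5.val = "xp"  ["xp"]
14. n4.key = true  [A.sig > 28]
15. n0.mk = 14  [e.cnt - 4]
16. n0.lim = true  [C.val > 20]

2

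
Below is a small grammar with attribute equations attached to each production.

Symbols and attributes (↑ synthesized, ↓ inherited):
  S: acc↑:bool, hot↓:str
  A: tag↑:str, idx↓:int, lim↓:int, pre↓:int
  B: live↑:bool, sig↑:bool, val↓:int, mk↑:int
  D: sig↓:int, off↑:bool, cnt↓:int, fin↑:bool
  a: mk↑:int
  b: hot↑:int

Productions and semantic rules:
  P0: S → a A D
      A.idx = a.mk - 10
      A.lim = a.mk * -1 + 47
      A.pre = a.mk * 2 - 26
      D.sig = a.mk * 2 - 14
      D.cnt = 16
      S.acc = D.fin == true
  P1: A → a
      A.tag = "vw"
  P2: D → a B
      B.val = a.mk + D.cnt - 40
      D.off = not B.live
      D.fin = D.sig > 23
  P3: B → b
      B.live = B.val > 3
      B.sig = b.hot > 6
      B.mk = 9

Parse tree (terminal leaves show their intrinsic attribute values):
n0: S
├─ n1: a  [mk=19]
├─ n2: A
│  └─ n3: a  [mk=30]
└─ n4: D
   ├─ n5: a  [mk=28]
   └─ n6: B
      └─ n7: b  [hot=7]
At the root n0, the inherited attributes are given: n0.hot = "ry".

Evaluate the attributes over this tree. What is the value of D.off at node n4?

false

1. n0.hot = "ry"  [given at root]
2. n1.mk = 19  [terminal]
3. n2.idx = 9  [a.mk - 10]
4. n2.lim = 28  [a.mk * -1 + 47]
5. n2.pre = 12  [a.mk * 2 - 26]
6. n3.mk = 30  [terminal]
7. n2.tag = "vw"  ["vw"]
8. n4.sig = 24  [a.mk * 2 - 14]
9. n4.cnt = 16  [16]
10. n5.mk = 28  [terminal]
11. n6.val = 4  [a.mk + D.cnt - 40]
12. n7.hot = 7  [terminal]
13. n6.live = true  [B.val > 3]
14. n6.sig = true  [b.hot > 6]
15. n6.mk = 9  [9]
16. n4.off = false  [not B.live]
17. n4.fin = true  [D.sig > 23]
18. n0.acc = true  [D.fin == true]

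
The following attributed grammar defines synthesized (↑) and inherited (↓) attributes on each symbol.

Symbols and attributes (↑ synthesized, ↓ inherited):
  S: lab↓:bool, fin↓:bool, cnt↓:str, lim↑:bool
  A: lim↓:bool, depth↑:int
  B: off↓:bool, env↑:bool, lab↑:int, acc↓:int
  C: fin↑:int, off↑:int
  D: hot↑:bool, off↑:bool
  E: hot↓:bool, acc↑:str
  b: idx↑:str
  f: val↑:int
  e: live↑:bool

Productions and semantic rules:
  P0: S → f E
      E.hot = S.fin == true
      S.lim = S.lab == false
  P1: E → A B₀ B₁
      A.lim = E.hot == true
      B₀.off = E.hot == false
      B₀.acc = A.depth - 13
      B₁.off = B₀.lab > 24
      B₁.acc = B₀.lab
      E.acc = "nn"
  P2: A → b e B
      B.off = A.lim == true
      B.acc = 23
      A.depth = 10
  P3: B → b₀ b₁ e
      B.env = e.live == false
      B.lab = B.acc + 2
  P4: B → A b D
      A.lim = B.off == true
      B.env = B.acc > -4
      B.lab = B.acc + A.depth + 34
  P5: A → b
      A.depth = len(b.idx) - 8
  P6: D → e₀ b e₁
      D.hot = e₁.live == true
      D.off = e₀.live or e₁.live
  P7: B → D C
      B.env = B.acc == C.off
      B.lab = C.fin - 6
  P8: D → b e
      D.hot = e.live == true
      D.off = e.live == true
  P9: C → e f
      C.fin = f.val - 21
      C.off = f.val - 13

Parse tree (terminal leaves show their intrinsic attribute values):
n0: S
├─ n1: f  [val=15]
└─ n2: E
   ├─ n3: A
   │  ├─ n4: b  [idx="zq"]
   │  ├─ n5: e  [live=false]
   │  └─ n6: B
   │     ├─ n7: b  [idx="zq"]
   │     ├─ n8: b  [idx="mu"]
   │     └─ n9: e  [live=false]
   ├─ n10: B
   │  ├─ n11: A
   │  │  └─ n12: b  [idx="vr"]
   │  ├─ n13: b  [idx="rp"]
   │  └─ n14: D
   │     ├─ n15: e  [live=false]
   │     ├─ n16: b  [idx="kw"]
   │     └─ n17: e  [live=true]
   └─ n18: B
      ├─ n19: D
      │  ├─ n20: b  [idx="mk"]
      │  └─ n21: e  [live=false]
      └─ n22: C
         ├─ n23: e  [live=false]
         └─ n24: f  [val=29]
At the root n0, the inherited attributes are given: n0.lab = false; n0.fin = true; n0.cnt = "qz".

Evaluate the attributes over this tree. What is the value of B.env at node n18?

false

1. n0.lab = false  [given at root]
2. n0.fin = true  [given at root]
3. n0.cnt = "qz"  [given at root]
4. n1.val = 15  [terminal]
5. n2.hot = true  [S.fin == true]
6. n3.lim = true  [E.hot == true]
7. n4.idx = "zq"  [terminal]
8. n5.live = false  [terminal]
9. n6.off = true  [A.lim == true]
10. n6.acc = 23  [23]
11. n7.idx = "zq"  [terminal]
12. n8.idx = "mu"  [terminal]
13. n9.live = false  [terminal]
14. n6.env = true  [e.live == false]
15. n6.lab = 25  [B.acc + 2]
16. n3.depth = 10  [10]
17. n10.off = false  [E.hot == false]
18. n10.acc = -3  [A.depth - 13]
19. n11.lim = false  [B.off == true]
20. n12.idx = "vr"  [terminal]
21. n11.depth = -6  [len(b.idx) - 8]
22. n13.idx = "rp"  [terminal]
23. n15.live = false  [terminal]
24. n16.idx = "kw"  [terminal]
25. n17.live = true  [terminal]
26. n14.hot = true  [e₁.live == true]
27. n14.off = true  [e₀.live or e₁.live]
28. n10.env = true  [B.acc > -4]
29. n10.lab = 25  [B.acc + A.depth + 34]
30. n18.off = true  [B₀.lab > 24]
31. n18.acc = 25  [B₀.lab]
32. n20.idx = "mk"  [terminal]
33. n21.live = false  [terminal]
34. n19.hot = false  [e.live == true]
35. n19.off = false  [e.live == true]
36. n23.live = false  [terminal]
37. n24.val = 29  [terminal]
38. n22.fin = 8  [f.val - 21]
39. n22.off = 16  [f.val - 13]
40. n18.env = false  [B.acc == C.off]
41. n18.lab = 2  [C.fin - 6]
42. n2.acc = "nn"  ["nn"]
43. n0.lim = true  [S.lab == false]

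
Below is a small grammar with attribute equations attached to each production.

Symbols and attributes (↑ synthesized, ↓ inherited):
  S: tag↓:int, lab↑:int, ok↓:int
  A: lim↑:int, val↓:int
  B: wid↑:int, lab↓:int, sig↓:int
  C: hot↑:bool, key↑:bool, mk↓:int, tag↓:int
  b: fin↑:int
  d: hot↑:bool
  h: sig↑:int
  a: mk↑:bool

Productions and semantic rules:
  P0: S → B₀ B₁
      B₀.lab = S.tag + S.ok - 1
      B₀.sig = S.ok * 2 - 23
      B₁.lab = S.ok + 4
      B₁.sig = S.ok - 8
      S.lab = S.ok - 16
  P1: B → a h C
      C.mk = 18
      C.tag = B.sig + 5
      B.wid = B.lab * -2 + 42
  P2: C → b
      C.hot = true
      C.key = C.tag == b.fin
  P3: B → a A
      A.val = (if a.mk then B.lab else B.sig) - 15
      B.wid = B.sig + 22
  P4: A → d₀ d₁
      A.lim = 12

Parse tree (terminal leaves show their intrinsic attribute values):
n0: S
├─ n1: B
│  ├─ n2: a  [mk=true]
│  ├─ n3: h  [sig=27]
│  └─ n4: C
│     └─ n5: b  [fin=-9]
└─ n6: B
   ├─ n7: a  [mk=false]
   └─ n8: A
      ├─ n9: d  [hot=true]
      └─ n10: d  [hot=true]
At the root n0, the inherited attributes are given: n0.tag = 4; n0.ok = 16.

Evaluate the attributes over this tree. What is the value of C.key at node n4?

1. n0.tag = 4  [given at root]
2. n0.ok = 16  [given at root]
3. n1.lab = 19  [S.tag + S.ok - 1]
4. n1.sig = 9  [S.ok * 2 - 23]
5. n2.mk = true  [terminal]
6. n3.sig = 27  [terminal]
7. n4.mk = 18  [18]
8. n4.tag = 14  [B.sig + 5]
9. n5.fin = -9  [terminal]
10. n4.hot = true  [true]
11. n4.key = false  [C.tag == b.fin]
12. n1.wid = 4  [B.lab * -2 + 42]
13. n6.lab = 20  [S.ok + 4]
14. n6.sig = 8  [S.ok - 8]
15. n7.mk = false  [terminal]
16. n8.val = -7  [(if a.mk then B.lab else B.sig) - 15]
17. n9.hot = true  [terminal]
18. n10.hot = true  [terminal]
19. n8.lim = 12  [12]
20. n6.wid = 30  [B.sig + 22]
21. n0.lab = 0  [S.ok - 16]

false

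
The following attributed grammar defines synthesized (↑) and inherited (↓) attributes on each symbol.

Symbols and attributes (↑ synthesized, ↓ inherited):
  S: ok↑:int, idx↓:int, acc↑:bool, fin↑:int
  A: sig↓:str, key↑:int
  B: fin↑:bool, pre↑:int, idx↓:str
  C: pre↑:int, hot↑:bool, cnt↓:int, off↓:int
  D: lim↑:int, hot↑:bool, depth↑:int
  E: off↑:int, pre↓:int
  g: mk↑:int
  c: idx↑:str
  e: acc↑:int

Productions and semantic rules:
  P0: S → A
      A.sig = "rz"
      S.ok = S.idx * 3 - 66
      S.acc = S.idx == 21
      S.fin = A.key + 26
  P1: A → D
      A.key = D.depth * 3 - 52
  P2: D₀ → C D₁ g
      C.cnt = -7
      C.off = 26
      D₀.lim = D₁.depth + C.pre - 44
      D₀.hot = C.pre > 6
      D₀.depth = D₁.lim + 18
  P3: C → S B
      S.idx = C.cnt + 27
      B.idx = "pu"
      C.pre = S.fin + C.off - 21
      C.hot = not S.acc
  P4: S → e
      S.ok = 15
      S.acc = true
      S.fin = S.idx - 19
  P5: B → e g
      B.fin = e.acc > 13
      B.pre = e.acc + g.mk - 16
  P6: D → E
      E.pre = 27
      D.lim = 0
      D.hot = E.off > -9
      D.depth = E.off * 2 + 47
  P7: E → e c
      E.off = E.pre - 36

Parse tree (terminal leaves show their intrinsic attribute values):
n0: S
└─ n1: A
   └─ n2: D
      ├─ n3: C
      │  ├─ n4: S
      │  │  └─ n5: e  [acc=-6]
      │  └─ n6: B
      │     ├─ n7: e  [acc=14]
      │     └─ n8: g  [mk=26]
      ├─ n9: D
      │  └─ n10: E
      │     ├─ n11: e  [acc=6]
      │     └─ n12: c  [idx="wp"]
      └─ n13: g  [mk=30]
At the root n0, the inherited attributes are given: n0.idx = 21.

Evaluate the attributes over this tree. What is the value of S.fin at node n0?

28

1. n0.idx = 21  [given at root]
2. n1.sig = "rz"  ["rz"]
3. n3.cnt = -7  [-7]
4. n3.off = 26  [26]
5. n4.idx = 20  [C.cnt + 27]
6. n5.acc = -6  [terminal]
7. n4.ok = 15  [15]
8. n4.acc = true  [true]
9. n4.fin = 1  [S.idx - 19]
10. n6.idx = "pu"  ["pu"]
11. n7.acc = 14  [terminal]
12. n8.mk = 26  [terminal]
13. n6.fin = true  [e.acc > 13]
14. n6.pre = 24  [e.acc + g.mk - 16]
15. n3.pre = 6  [S.fin + C.off - 21]
16. n3.hot = false  [not S.acc]
17. n10.pre = 27  [27]
18. n11.acc = 6  [terminal]
19. n12.idx = "wp"  [terminal]
20. n10.off = -9  [E.pre - 36]
21. n9.lim = 0  [0]
22. n9.hot = false  [E.off > -9]
23. n9.depth = 29  [E.off * 2 + 47]
24. n13.mk = 30  [terminal]
25. n2.lim = -9  [D₁.depth + C.pre - 44]
26. n2.hot = false  [C.pre > 6]
27. n2.depth = 18  [D₁.lim + 18]
28. n1.key = 2  [D.depth * 3 - 52]
29. n0.ok = -3  [S.idx * 3 - 66]
30. n0.acc = true  [S.idx == 21]
31. n0.fin = 28  [A.key + 26]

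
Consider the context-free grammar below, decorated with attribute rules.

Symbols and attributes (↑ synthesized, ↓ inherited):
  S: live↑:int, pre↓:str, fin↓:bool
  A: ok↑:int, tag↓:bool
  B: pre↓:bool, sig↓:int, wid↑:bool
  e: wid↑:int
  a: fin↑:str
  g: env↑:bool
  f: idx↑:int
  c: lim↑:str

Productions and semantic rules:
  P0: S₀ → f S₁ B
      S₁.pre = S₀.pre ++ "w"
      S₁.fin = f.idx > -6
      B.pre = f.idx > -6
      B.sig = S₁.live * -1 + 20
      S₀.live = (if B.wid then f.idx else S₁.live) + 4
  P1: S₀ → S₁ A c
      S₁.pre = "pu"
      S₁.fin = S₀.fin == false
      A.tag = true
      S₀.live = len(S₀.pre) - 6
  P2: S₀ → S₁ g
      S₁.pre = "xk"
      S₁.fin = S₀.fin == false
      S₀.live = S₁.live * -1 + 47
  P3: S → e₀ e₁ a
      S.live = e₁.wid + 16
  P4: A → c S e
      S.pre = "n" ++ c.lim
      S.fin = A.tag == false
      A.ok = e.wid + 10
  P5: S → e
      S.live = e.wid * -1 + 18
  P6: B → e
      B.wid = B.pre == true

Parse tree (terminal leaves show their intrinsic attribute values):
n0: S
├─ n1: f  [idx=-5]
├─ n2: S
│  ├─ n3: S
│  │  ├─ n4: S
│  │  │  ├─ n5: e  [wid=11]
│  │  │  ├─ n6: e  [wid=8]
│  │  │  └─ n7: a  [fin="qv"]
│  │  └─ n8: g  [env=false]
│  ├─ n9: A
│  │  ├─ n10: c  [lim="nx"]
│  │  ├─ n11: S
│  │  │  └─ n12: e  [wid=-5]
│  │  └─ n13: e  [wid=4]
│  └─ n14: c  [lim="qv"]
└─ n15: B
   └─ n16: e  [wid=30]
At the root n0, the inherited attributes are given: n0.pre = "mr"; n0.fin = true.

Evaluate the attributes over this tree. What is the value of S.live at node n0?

-1

1. n0.pre = "mr"  [given at root]
2. n0.fin = true  [given at root]
3. n1.idx = -5  [terminal]
4. n2.pre = "mrw"  [S₀.pre ++ "w"]
5. n2.fin = true  [f.idx > -6]
6. n3.pre = "pu"  ["pu"]
7. n3.fin = false  [S₀.fin == false]
8. n4.pre = "xk"  ["xk"]
9. n4.fin = true  [S₀.fin == false]
10. n5.wid = 11  [terminal]
11. n6.wid = 8  [terminal]
12. n7.fin = "qv"  [terminal]
13. n4.live = 24  [e₁.wid + 16]
14. n8.env = false  [terminal]
15. n3.live = 23  [S₁.live * -1 + 47]
16. n9.tag = true  [true]
17. n10.lim = "nx"  [terminal]
18. n11.pre = "nnx"  ["n" ++ c.lim]
19. n11.fin = false  [A.tag == false]
20. n12.wid = -5  [terminal]
21. n11.live = 23  [e.wid * -1 + 18]
22. n13.wid = 4  [terminal]
23. n9.ok = 14  [e.wid + 10]
24. n14.lim = "qv"  [terminal]
25. n2.live = -3  [len(S₀.pre) - 6]
26. n15.pre = true  [f.idx > -6]
27. n15.sig = 23  [S₁.live * -1 + 20]
28. n16.wid = 30  [terminal]
29. n15.wid = true  [B.pre == true]
30. n0.live = -1  [(if B.wid then f.idx else S₁.live) + 4]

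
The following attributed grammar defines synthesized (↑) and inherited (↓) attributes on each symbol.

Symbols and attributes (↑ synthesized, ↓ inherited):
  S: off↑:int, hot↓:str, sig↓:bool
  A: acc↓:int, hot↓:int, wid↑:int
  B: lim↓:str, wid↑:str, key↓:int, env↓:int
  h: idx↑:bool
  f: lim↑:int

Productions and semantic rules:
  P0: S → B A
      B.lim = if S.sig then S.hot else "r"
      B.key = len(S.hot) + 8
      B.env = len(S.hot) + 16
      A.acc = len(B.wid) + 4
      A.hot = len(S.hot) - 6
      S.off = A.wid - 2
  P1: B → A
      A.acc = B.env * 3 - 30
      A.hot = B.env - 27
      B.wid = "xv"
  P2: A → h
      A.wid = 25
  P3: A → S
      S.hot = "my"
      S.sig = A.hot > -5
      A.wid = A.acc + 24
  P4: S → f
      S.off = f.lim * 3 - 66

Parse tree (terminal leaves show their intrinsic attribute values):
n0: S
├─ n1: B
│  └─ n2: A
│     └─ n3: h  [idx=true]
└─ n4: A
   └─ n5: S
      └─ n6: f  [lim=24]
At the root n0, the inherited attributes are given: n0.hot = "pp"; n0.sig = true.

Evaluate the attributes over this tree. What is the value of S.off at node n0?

28

1. n0.hot = "pp"  [given at root]
2. n0.sig = true  [given at root]
3. n1.lim = "pp"  [if S.sig then S.hot else "r"]
4. n1.key = 10  [len(S.hot) + 8]
5. n1.env = 18  [len(S.hot) + 16]
6. n2.acc = 24  [B.env * 3 - 30]
7. n2.hot = -9  [B.env - 27]
8. n3.idx = true  [terminal]
9. n2.wid = 25  [25]
10. n1.wid = "xv"  ["xv"]
11. n4.acc = 6  [len(B.wid) + 4]
12. n4.hot = -4  [len(S.hot) - 6]
13. n5.hot = "my"  ["my"]
14. n5.sig = true  [A.hot > -5]
15. n6.lim = 24  [terminal]
16. n5.off = 6  [f.lim * 3 - 66]
17. n4.wid = 30  [A.acc + 24]
18. n0.off = 28  [A.wid - 2]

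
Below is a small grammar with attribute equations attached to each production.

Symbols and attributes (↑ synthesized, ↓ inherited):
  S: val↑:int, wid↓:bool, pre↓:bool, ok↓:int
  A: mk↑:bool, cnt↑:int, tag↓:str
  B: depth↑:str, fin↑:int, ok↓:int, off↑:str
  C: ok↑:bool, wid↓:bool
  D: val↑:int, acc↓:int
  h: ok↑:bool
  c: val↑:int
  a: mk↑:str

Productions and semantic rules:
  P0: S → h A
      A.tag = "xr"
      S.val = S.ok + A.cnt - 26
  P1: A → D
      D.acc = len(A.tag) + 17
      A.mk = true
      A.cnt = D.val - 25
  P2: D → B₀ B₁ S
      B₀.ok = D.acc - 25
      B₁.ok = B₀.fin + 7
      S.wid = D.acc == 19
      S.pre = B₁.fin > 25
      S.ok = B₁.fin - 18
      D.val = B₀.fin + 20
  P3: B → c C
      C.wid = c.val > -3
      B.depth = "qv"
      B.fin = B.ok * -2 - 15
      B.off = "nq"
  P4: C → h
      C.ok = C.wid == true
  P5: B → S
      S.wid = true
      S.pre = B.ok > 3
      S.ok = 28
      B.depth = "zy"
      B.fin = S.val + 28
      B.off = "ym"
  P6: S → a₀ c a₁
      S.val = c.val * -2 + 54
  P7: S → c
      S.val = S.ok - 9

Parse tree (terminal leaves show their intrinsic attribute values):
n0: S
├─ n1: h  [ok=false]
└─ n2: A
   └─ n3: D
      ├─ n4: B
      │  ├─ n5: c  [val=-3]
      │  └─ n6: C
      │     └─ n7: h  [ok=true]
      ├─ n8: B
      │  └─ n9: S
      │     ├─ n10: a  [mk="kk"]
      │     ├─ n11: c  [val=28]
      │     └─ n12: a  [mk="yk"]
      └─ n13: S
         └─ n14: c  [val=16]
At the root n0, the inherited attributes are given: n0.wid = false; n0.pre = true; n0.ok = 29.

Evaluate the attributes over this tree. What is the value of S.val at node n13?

1. n0.wid = false  [given at root]
2. n0.pre = true  [given at root]
3. n0.ok = 29  [given at root]
4. n1.ok = false  [terminal]
5. n2.tag = "xr"  ["xr"]
6. n3.acc = 19  [len(A.tag) + 17]
7. n4.ok = -6  [D.acc - 25]
8. n5.val = -3  [terminal]
9. n6.wid = false  [c.val > -3]
10. n7.ok = true  [terminal]
11. n6.ok = false  [C.wid == true]
12. n4.depth = "qv"  ["qv"]
13. n4.fin = -3  [B.ok * -2 - 15]
14. n4.off = "nq"  ["nq"]
15. n8.ok = 4  [B₀.fin + 7]
16. n9.wid = true  [true]
17. n9.pre = true  [B.ok > 3]
18. n9.ok = 28  [28]
19. n10.mk = "kk"  [terminal]
20. n11.val = 28  [terminal]
21. n12.mk = "yk"  [terminal]
22. n9.val = -2  [c.val * -2 + 54]
23. n8.depth = "zy"  ["zy"]
24. n8.fin = 26  [S.val + 28]
25. n8.off = "ym"  ["ym"]
26. n13.wid = true  [D.acc == 19]
27. n13.pre = true  [B₁.fin > 25]
28. n13.ok = 8  [B₁.fin - 18]
29. n14.val = 16  [terminal]
30. n13.val = -1  [S.ok - 9]
31. n3.val = 17  [B₀.fin + 20]
32. n2.mk = true  [true]
33. n2.cnt = -8  [D.val - 25]
34. n0.val = -5  [S.ok + A.cnt - 26]

-1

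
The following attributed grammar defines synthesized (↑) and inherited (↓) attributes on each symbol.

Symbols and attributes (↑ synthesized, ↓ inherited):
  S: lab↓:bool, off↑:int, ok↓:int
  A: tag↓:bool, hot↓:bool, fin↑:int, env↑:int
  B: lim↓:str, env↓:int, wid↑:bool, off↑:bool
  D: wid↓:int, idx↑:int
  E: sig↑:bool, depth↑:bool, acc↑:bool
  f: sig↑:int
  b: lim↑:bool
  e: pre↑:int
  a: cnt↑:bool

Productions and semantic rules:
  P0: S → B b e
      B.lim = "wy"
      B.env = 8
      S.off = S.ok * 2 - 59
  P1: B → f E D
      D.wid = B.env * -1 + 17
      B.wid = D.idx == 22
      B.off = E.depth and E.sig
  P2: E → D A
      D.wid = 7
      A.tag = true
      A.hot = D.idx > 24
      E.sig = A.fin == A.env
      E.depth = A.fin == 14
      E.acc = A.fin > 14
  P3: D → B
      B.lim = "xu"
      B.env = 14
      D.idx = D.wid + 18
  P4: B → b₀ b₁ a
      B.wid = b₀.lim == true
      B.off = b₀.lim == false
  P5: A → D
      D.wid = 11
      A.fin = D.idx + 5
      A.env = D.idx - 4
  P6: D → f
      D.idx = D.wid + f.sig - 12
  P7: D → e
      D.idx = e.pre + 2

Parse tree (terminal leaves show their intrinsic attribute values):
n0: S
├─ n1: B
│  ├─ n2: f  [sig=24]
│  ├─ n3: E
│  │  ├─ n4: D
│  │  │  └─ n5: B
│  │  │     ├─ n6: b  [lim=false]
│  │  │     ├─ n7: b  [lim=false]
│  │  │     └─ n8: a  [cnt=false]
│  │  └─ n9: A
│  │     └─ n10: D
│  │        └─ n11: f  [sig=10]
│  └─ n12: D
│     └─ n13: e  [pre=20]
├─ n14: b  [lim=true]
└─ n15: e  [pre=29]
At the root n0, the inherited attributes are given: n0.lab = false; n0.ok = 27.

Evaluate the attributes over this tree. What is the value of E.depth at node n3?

true

1. n0.lab = false  [given at root]
2. n0.ok = 27  [given at root]
3. n1.lim = "wy"  ["wy"]
4. n1.env = 8  [8]
5. n2.sig = 24  [terminal]
6. n4.wid = 7  [7]
7. n5.lim = "xu"  ["xu"]
8. n5.env = 14  [14]
9. n6.lim = false  [terminal]
10. n7.lim = false  [terminal]
11. n8.cnt = false  [terminal]
12. n5.wid = false  [b₀.lim == true]
13. n5.off = true  [b₀.lim == false]
14. n4.idx = 25  [D.wid + 18]
15. n9.tag = true  [true]
16. n9.hot = true  [D.idx > 24]
17. n10.wid = 11  [11]
18. n11.sig = 10  [terminal]
19. n10.idx = 9  [D.wid + f.sig - 12]
20. n9.fin = 14  [D.idx + 5]
21. n9.env = 5  [D.idx - 4]
22. n3.sig = false  [A.fin == A.env]
23. n3.depth = true  [A.fin == 14]
24. n3.acc = false  [A.fin > 14]
25. n12.wid = 9  [B.env * -1 + 17]
26. n13.pre = 20  [terminal]
27. n12.idx = 22  [e.pre + 2]
28. n1.wid = true  [D.idx == 22]
29. n1.off = false  [E.depth and E.sig]
30. n14.lim = true  [terminal]
31. n15.pre = 29  [terminal]
32. n0.off = -5  [S.ok * 2 - 59]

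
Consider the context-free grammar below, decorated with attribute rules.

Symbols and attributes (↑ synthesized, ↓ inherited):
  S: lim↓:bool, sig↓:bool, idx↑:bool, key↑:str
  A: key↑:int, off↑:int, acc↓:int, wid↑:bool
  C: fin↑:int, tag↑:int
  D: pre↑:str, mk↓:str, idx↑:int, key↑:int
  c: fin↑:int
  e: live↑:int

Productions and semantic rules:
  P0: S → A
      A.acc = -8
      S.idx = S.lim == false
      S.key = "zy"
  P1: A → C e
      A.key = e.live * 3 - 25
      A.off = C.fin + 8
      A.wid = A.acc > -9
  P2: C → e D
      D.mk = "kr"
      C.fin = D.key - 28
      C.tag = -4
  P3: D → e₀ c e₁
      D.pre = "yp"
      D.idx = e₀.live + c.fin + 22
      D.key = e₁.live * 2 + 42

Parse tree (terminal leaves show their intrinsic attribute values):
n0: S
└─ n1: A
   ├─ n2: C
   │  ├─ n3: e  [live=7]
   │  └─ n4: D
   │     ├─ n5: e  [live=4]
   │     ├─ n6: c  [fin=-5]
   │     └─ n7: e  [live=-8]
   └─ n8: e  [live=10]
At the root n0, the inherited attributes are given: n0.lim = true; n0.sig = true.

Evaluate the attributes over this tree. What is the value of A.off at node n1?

6

1. n0.lim = true  [given at root]
2. n0.sig = true  [given at root]
3. n1.acc = -8  [-8]
4. n3.live = 7  [terminal]
5. n4.mk = "kr"  ["kr"]
6. n5.live = 4  [terminal]
7. n6.fin = -5  [terminal]
8. n7.live = -8  [terminal]
9. n4.pre = "yp"  ["yp"]
10. n4.idx = 21  [e₀.live + c.fin + 22]
11. n4.key = 26  [e₁.live * 2 + 42]
12. n2.fin = -2  [D.key - 28]
13. n2.tag = -4  [-4]
14. n8.live = 10  [terminal]
15. n1.key = 5  [e.live * 3 - 25]
16. n1.off = 6  [C.fin + 8]
17. n1.wid = true  [A.acc > -9]
18. n0.idx = false  [S.lim == false]
19. n0.key = "zy"  ["zy"]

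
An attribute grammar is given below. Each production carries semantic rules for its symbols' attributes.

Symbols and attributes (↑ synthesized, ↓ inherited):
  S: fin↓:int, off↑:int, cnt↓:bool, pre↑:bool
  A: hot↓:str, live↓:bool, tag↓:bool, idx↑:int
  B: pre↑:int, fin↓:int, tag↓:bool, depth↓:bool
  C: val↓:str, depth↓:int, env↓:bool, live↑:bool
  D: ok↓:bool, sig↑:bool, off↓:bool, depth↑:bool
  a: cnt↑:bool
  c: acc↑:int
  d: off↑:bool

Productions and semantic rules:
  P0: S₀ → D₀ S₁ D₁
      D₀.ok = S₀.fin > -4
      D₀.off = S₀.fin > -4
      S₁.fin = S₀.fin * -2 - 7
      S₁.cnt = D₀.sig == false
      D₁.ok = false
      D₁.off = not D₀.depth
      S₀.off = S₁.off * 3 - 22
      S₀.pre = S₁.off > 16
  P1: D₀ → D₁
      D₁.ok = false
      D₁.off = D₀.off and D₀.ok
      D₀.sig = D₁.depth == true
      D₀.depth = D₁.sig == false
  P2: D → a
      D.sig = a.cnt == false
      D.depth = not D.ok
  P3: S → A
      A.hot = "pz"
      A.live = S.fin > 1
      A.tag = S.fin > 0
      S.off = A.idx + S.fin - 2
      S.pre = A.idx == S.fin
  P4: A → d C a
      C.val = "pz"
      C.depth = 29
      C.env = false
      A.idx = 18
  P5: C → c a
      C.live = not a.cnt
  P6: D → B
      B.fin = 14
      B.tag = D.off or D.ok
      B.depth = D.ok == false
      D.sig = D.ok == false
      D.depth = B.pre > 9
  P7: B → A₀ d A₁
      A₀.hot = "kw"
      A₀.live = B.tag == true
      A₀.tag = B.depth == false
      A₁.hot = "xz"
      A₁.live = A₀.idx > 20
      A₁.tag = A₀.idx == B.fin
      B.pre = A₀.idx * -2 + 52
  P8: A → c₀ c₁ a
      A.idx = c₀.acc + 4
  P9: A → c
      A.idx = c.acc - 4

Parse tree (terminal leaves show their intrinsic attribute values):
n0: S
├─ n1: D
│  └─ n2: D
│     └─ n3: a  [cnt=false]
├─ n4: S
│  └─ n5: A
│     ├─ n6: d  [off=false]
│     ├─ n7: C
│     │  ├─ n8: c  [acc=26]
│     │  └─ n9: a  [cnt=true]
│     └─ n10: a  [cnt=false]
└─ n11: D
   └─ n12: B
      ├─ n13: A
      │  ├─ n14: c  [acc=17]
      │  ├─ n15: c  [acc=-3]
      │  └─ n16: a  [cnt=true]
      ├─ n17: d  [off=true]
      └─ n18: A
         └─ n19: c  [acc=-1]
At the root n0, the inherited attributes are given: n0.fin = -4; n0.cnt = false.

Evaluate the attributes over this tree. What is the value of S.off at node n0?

1. n0.fin = -4  [given at root]
2. n0.cnt = false  [given at root]
3. n1.ok = false  [S₀.fin > -4]
4. n1.off = false  [S₀.fin > -4]
5. n2.ok = false  [false]
6. n2.off = false  [D₀.off and D₀.ok]
7. n3.cnt = false  [terminal]
8. n2.sig = true  [a.cnt == false]
9. n2.depth = true  [not D.ok]
10. n1.sig = true  [D₁.depth == true]
11. n1.depth = false  [D₁.sig == false]
12. n4.fin = 1  [S₀.fin * -2 - 7]
13. n4.cnt = false  [D₀.sig == false]
14. n5.hot = "pz"  ["pz"]
15. n5.live = false  [S.fin > 1]
16. n5.tag = true  [S.fin > 0]
17. n6.off = false  [terminal]
18. n7.val = "pz"  ["pz"]
19. n7.depth = 29  [29]
20. n7.env = false  [false]
21. n8.acc = 26  [terminal]
22. n9.cnt = true  [terminal]
23. n7.live = false  [not a.cnt]
24. n10.cnt = false  [terminal]
25. n5.idx = 18  [18]
26. n4.off = 17  [A.idx + S.fin - 2]
27. n4.pre = false  [A.idx == S.fin]
28. n11.ok = false  [false]
29. n11.off = true  [not D₀.depth]
30. n12.fin = 14  [14]
31. n12.tag = true  [D.off or D.ok]
32. n12.depth = true  [D.ok == false]
33. n13.hot = "kw"  ["kw"]
34. n13.live = true  [B.tag == true]
35. n13.tag = false  [B.depth == false]
36. n14.acc = 17  [terminal]
37. n15.acc = -3  [terminal]
38. n16.cnt = true  [terminal]
39. n13.idx = 21  [c₀.acc + 4]
40. n17.off = true  [terminal]
41. n18.hot = "xz"  ["xz"]
42. n18.live = true  [A₀.idx > 20]
43. n18.tag = false  [A₀.idx == B.fin]
44. n19.acc = -1  [terminal]
45. n18.idx = -5  [c.acc - 4]
46. n12.pre = 10  [A₀.idx * -2 + 52]
47. n11.sig = true  [D.ok == false]
48. n11.depth = true  [B.pre > 9]
49. n0.off = 29  [S₁.off * 3 - 22]
50. n0.pre = true  [S₁.off > 16]

29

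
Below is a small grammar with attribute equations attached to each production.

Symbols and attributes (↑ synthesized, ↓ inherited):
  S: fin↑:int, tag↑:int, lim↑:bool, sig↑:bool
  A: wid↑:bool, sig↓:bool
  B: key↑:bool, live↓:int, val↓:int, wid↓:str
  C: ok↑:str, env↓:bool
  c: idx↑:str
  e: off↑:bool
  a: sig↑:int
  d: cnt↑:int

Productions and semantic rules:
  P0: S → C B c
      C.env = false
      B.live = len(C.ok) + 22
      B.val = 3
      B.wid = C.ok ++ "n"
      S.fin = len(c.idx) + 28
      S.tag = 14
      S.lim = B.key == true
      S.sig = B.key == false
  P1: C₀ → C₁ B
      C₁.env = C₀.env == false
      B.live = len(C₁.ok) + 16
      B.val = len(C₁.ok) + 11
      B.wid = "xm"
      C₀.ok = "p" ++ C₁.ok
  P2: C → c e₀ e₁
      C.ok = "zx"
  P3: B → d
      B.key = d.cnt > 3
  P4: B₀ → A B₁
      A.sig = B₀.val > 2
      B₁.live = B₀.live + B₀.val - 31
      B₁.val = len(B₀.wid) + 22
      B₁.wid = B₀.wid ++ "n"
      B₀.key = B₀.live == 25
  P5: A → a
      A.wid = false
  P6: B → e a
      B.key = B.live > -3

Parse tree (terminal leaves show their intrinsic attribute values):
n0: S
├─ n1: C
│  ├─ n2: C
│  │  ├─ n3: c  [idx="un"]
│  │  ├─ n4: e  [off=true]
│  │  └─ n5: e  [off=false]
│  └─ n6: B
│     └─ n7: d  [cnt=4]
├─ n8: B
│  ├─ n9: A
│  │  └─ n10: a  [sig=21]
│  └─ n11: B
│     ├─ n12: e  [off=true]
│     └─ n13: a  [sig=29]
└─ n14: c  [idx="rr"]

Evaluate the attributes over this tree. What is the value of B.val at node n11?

1. n1.env = false  [false]
2. n2.env = true  [C₀.env == false]
3. n3.idx = "un"  [terminal]
4. n4.off = true  [terminal]
5. n5.off = false  [terminal]
6. n2.ok = "zx"  ["zx"]
7. n6.live = 18  [len(C₁.ok) + 16]
8. n6.val = 13  [len(C₁.ok) + 11]
9. n6.wid = "xm"  ["xm"]
10. n7.cnt = 4  [terminal]
11. n6.key = true  [d.cnt > 3]
12. n1.ok = "pzx"  ["p" ++ C₁.ok]
13. n8.live = 25  [len(C.ok) + 22]
14. n8.val = 3  [3]
15. n8.wid = "pzxn"  [C.ok ++ "n"]
16. n9.sig = true  [B₀.val > 2]
17. n10.sig = 21  [terminal]
18. n9.wid = false  [false]
19. n11.live = -3  [B₀.live + B₀.val - 31]
20. n11.val = 26  [len(B₀.wid) + 22]
21. n11.wid = "pzxnn"  [B₀.wid ++ "n"]
22. n12.off = true  [terminal]
23. n13.sig = 29  [terminal]
24. n11.key = false  [B.live > -3]
25. n8.key = true  [B₀.live == 25]
26. n14.idx = "rr"  [terminal]
27. n0.fin = 30  [len(c.idx) + 28]
28. n0.tag = 14  [14]
29. n0.lim = true  [B.key == true]
30. n0.sig = false  [B.key == false]

26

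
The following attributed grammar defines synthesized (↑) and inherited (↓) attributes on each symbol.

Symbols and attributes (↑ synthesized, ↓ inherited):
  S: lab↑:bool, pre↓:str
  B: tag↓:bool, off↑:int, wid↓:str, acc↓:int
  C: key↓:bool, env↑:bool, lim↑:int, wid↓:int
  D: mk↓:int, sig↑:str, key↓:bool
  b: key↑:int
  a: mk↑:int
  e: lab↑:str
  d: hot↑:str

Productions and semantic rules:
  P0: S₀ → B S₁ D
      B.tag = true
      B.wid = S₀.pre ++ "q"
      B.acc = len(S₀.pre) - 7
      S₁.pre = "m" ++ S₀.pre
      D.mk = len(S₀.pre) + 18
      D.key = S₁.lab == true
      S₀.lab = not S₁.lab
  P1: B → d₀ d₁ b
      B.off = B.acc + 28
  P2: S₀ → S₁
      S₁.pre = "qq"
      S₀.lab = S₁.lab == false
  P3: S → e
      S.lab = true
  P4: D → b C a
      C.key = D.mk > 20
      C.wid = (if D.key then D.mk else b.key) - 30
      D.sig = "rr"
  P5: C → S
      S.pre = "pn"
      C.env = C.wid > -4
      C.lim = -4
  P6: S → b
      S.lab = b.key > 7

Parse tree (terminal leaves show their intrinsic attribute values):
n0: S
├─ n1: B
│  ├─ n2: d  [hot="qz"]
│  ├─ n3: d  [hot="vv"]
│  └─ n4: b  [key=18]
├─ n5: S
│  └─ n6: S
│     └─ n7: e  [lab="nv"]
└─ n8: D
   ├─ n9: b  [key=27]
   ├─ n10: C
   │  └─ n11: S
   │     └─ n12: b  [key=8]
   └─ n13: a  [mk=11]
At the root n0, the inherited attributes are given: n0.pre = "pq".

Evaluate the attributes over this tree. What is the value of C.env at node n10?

1. n0.pre = "pq"  [given at root]
2. n1.tag = true  [true]
3. n1.wid = "pqq"  [S₀.pre ++ "q"]
4. n1.acc = -5  [len(S₀.pre) - 7]
5. n2.hot = "qz"  [terminal]
6. n3.hot = "vv"  [terminal]
7. n4.key = 18  [terminal]
8. n1.off = 23  [B.acc + 28]
9. n5.pre = "mpq"  ["m" ++ S₀.pre]
10. n6.pre = "qq"  ["qq"]
11. n7.lab = "nv"  [terminal]
12. n6.lab = true  [true]
13. n5.lab = false  [S₁.lab == false]
14. n8.mk = 20  [len(S₀.pre) + 18]
15. n8.key = false  [S₁.lab == true]
16. n9.key = 27  [terminal]
17. n10.key = false  [D.mk > 20]
18. n10.wid = -3  [(if D.key then D.mk else b.key) - 30]
19. n11.pre = "pn"  ["pn"]
20. n12.key = 8  [terminal]
21. n11.lab = true  [b.key > 7]
22. n10.env = true  [C.wid > -4]
23. n10.lim = -4  [-4]
24. n13.mk = 11  [terminal]
25. n8.sig = "rr"  ["rr"]
26. n0.lab = true  [not S₁.lab]

true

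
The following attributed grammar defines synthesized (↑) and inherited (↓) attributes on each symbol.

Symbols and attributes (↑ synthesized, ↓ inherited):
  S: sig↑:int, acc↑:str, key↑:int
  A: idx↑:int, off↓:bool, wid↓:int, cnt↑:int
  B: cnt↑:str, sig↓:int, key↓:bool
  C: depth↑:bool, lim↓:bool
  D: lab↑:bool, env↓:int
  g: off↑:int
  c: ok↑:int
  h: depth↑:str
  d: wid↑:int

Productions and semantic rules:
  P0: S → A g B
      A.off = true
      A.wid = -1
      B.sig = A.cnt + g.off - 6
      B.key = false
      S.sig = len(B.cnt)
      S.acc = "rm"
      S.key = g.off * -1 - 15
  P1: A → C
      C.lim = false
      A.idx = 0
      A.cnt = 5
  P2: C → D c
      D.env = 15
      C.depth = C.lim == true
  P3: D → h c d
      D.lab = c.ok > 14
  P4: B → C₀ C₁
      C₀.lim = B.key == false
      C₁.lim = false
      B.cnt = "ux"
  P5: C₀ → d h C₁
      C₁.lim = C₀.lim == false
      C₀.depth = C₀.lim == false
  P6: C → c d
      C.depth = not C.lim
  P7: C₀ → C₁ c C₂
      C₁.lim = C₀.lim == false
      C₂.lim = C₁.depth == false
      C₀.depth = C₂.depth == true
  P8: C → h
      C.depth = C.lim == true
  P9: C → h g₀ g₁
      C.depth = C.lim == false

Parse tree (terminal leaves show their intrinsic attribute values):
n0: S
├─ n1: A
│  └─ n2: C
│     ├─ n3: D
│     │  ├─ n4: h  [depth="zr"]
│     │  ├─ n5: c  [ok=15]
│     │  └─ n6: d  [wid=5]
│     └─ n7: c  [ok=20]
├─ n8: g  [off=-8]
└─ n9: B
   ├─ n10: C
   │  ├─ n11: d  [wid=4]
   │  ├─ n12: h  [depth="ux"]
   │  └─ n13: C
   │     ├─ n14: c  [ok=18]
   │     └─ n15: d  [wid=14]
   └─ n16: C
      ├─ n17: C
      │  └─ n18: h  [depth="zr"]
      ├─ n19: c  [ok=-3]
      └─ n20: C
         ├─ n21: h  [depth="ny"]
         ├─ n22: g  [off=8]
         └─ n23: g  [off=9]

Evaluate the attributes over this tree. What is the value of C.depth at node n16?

true

1. n1.off = true  [true]
2. n1.wid = -1  [-1]
3. n2.lim = false  [false]
4. n3.env = 15  [15]
5. n4.depth = "zr"  [terminal]
6. n5.ok = 15  [terminal]
7. n6.wid = 5  [terminal]
8. n3.lab = true  [c.ok > 14]
9. n7.ok = 20  [terminal]
10. n2.depth = false  [C.lim == true]
11. n1.idx = 0  [0]
12. n1.cnt = 5  [5]
13. n8.off = -8  [terminal]
14. n9.sig = -9  [A.cnt + g.off - 6]
15. n9.key = false  [false]
16. n10.lim = true  [B.key == false]
17. n11.wid = 4  [terminal]
18. n12.depth = "ux"  [terminal]
19. n13.lim = false  [C₀.lim == false]
20. n14.ok = 18  [terminal]
21. n15.wid = 14  [terminal]
22. n13.depth = true  [not C.lim]
23. n10.depth = false  [C₀.lim == false]
24. n16.lim = false  [false]
25. n17.lim = true  [C₀.lim == false]
26. n18.depth = "zr"  [terminal]
27. n17.depth = true  [C.lim == true]
28. n19.ok = -3  [terminal]
29. n20.lim = false  [C₁.depth == false]
30. n21.depth = "ny"  [terminal]
31. n22.off = 8  [terminal]
32. n23.off = 9  [terminal]
33. n20.depth = true  [C.lim == false]
34. n16.depth = true  [C₂.depth == true]
35. n9.cnt = "ux"  ["ux"]
36. n0.sig = 2  [len(B.cnt)]
37. n0.acc = "rm"  ["rm"]
38. n0.key = -7  [g.off * -1 - 15]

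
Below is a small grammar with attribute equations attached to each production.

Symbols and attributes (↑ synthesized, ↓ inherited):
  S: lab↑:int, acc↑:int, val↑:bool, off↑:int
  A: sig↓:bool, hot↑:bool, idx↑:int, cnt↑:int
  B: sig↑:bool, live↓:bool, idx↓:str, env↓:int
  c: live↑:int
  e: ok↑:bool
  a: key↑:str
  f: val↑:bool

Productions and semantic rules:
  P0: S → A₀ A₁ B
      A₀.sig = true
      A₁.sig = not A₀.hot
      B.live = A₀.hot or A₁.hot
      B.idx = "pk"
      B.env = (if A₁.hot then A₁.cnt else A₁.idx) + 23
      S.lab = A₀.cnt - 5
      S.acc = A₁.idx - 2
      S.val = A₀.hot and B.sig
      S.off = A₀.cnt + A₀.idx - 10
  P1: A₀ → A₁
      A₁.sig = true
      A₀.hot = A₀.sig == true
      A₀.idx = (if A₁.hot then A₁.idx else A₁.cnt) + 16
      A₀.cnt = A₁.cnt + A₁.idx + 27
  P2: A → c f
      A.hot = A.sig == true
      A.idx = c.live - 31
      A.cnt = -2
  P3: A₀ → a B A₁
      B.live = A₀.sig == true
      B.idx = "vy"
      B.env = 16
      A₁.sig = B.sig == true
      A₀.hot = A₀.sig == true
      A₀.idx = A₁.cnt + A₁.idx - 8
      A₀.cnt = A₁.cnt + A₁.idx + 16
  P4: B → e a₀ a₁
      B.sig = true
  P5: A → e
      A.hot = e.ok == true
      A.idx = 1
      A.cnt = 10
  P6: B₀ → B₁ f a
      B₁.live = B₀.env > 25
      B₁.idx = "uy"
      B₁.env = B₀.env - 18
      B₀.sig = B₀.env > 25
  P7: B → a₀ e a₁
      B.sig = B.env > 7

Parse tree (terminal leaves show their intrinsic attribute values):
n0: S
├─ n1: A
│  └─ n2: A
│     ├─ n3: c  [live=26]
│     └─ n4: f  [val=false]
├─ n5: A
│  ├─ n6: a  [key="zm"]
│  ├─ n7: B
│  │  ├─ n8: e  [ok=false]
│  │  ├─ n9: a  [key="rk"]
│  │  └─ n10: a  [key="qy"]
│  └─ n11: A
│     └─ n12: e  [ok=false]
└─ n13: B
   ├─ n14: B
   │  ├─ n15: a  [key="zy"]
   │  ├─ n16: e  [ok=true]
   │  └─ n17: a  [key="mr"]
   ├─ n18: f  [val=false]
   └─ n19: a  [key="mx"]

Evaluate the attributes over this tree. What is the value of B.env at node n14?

8

1. n1.sig = true  [true]
2. n2.sig = true  [true]
3. n3.live = 26  [terminal]
4. n4.val = false  [terminal]
5. n2.hot = true  [A.sig == true]
6. n2.idx = -5  [c.live - 31]
7. n2.cnt = -2  [-2]
8. n1.hot = true  [A₀.sig == true]
9. n1.idx = 11  [(if A₁.hot then A₁.idx else A₁.cnt) + 16]
10. n1.cnt = 20  [A₁.cnt + A₁.idx + 27]
11. n5.sig = false  [not A₀.hot]
12. n6.key = "zm"  [terminal]
13. n7.live = false  [A₀.sig == true]
14. n7.idx = "vy"  ["vy"]
15. n7.env = 16  [16]
16. n8.ok = false  [terminal]
17. n9.key = "rk"  [terminal]
18. n10.key = "qy"  [terminal]
19. n7.sig = true  [true]
20. n11.sig = true  [B.sig == true]
21. n12.ok = false  [terminal]
22. n11.hot = false  [e.ok == true]
23. n11.idx = 1  [1]
24. n11.cnt = 10  [10]
25. n5.hot = false  [A₀.sig == true]
26. n5.idx = 3  [A₁.cnt + A₁.idx - 8]
27. n5.cnt = 27  [A₁.cnt + A₁.idx + 16]
28. n13.live = true  [A₀.hot or A₁.hot]
29. n13.idx = "pk"  ["pk"]
30. n13.env = 26  [(if A₁.hot then A₁.cnt else A₁.idx) + 23]
31. n14.live = true  [B₀.env > 25]
32. n14.idx = "uy"  ["uy"]
33. n14.env = 8  [B₀.env - 18]
34. n15.key = "zy"  [terminal]
35. n16.ok = true  [terminal]
36. n17.key = "mr"  [terminal]
37. n14.sig = true  [B.env > 7]
38. n18.val = false  [terminal]
39. n19.key = "mx"  [terminal]
40. n13.sig = true  [B₀.env > 25]
41. n0.lab = 15  [A₀.cnt - 5]
42. n0.acc = 1  [A₁.idx - 2]
43. n0.val = true  [A₀.hot and B.sig]
44. n0.off = 21  [A₀.cnt + A₀.idx - 10]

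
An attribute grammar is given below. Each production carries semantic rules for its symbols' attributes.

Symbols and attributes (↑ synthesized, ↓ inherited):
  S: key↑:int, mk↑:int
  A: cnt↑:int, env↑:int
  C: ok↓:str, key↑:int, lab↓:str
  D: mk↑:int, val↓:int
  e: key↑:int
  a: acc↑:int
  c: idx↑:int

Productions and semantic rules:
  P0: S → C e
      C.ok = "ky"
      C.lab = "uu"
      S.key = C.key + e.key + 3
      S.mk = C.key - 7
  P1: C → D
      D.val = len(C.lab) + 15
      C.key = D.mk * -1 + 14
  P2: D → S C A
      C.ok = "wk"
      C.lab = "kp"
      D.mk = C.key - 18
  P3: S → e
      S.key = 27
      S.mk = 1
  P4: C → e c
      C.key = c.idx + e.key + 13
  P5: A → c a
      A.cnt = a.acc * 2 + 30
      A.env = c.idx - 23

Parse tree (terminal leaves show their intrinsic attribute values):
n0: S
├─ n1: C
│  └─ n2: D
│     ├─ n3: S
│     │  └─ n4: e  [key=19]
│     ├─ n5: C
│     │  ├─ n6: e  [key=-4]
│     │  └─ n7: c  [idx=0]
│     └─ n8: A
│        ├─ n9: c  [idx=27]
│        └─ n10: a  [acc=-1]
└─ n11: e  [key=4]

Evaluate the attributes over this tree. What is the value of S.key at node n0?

30

1. n1.ok = "ky"  ["ky"]
2. n1.lab = "uu"  ["uu"]
3. n2.val = 17  [len(C.lab) + 15]
4. n4.key = 19  [terminal]
5. n3.key = 27  [27]
6. n3.mk = 1  [1]
7. n5.ok = "wk"  ["wk"]
8. n5.lab = "kp"  ["kp"]
9. n6.key = -4  [terminal]
10. n7.idx = 0  [terminal]
11. n5.key = 9  [c.idx + e.key + 13]
12. n9.idx = 27  [terminal]
13. n10.acc = -1  [terminal]
14. n8.cnt = 28  [a.acc * 2 + 30]
15. n8.env = 4  [c.idx - 23]
16. n2.mk = -9  [C.key - 18]
17. n1.key = 23  [D.mk * -1 + 14]
18. n11.key = 4  [terminal]
19. n0.key = 30  [C.key + e.key + 3]
20. n0.mk = 16  [C.key - 7]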